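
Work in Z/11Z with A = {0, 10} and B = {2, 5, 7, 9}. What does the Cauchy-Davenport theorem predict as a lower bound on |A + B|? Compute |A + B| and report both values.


Cauchy-Davenport: |A + B| ≥ min(p, |A| + |B| - 1) for A, B nonempty in Z/pZ.
|A| = 2, |B| = 4, p = 11.
CD lower bound = min(11, 2 + 4 - 1) = min(11, 5) = 5.
Compute A + B mod 11 directly:
a = 0: 0+2=2, 0+5=5, 0+7=7, 0+9=9
a = 10: 10+2=1, 10+5=4, 10+7=6, 10+9=8
A + B = {1, 2, 4, 5, 6, 7, 8, 9}, so |A + B| = 8.
Verify: 8 ≥ 5? Yes ✓.

CD lower bound = 5, actual |A + B| = 8.


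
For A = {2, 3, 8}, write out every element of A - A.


A - A = {a - a' : a, a' ∈ A}.
Compute a - a' for each ordered pair (a, a'):
a = 2: 2-2=0, 2-3=-1, 2-8=-6
a = 3: 3-2=1, 3-3=0, 3-8=-5
a = 8: 8-2=6, 8-3=5, 8-8=0
Collecting distinct values (and noting 0 appears from a-a):
A - A = {-6, -5, -1, 0, 1, 5, 6}
|A - A| = 7

A - A = {-6, -5, -1, 0, 1, 5, 6}


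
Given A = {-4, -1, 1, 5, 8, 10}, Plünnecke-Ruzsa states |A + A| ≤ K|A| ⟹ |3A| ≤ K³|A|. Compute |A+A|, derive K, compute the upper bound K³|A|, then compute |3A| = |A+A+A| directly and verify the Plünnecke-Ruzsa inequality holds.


|A| = 6.
Step 1: Compute A + A by enumerating all 36 pairs.
A + A = {-8, -5, -3, -2, 0, 1, 2, 4, 6, 7, 9, 10, 11, 13, 15, 16, 18, 20}, so |A + A| = 18.
Step 2: Doubling constant K = |A + A|/|A| = 18/6 = 18/6 ≈ 3.0000.
Step 3: Plünnecke-Ruzsa gives |3A| ≤ K³·|A| = (3.0000)³ · 6 ≈ 162.0000.
Step 4: Compute 3A = A + A + A directly by enumerating all triples (a,b,c) ∈ A³; |3A| = 34.
Step 5: Check 34 ≤ 162.0000? Yes ✓.

K = 18/6, Plünnecke-Ruzsa bound K³|A| ≈ 162.0000, |3A| = 34, inequality holds.


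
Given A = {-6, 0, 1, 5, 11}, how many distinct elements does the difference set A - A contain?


A - A = {a - a' : a, a' ∈ A}; |A| = 5.
Bounds: 2|A|-1 ≤ |A - A| ≤ |A|² - |A| + 1, i.e. 9 ≤ |A - A| ≤ 21.
Note: 0 ∈ A - A always (from a - a). The set is symmetric: if d ∈ A - A then -d ∈ A - A.
Enumerate nonzero differences d = a - a' with a > a' (then include -d):
Positive differences: {1, 4, 5, 6, 7, 10, 11, 17}
Full difference set: {0} ∪ (positive diffs) ∪ (negative diffs).
|A - A| = 1 + 2·8 = 17 (matches direct enumeration: 17).

|A - A| = 17


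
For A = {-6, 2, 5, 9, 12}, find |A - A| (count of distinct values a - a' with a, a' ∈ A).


A - A = {a - a' : a, a' ∈ A}; |A| = 5.
Bounds: 2|A|-1 ≤ |A - A| ≤ |A|² - |A| + 1, i.e. 9 ≤ |A - A| ≤ 21.
Note: 0 ∈ A - A always (from a - a). The set is symmetric: if d ∈ A - A then -d ∈ A - A.
Enumerate nonzero differences d = a - a' with a > a' (then include -d):
Positive differences: {3, 4, 7, 8, 10, 11, 15, 18}
Full difference set: {0} ∪ (positive diffs) ∪ (negative diffs).
|A - A| = 1 + 2·8 = 17 (matches direct enumeration: 17).

|A - A| = 17


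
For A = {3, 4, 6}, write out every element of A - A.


A - A = {a - a' : a, a' ∈ A}.
Compute a - a' for each ordered pair (a, a'):
a = 3: 3-3=0, 3-4=-1, 3-6=-3
a = 4: 4-3=1, 4-4=0, 4-6=-2
a = 6: 6-3=3, 6-4=2, 6-6=0
Collecting distinct values (and noting 0 appears from a-a):
A - A = {-3, -2, -1, 0, 1, 2, 3}
|A - A| = 7

A - A = {-3, -2, -1, 0, 1, 2, 3}


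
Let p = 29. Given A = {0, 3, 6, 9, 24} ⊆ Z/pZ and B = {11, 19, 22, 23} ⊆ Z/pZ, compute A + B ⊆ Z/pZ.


Work in Z/29Z: reduce every sum a + b modulo 29.
Enumerate all 20 pairs:
a = 0: 0+11=11, 0+19=19, 0+22=22, 0+23=23
a = 3: 3+11=14, 3+19=22, 3+22=25, 3+23=26
a = 6: 6+11=17, 6+19=25, 6+22=28, 6+23=0
a = 9: 9+11=20, 9+19=28, 9+22=2, 9+23=3
a = 24: 24+11=6, 24+19=14, 24+22=17, 24+23=18
Distinct residues collected: {0, 2, 3, 6, 11, 14, 17, 18, 19, 20, 22, 23, 25, 26, 28}
|A + B| = 15 (out of 29 total residues).

A + B = {0, 2, 3, 6, 11, 14, 17, 18, 19, 20, 22, 23, 25, 26, 28}


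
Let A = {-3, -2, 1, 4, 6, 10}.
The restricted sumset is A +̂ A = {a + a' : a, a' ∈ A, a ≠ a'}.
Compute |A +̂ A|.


Restricted sumset: A +̂ A = {a + a' : a ∈ A, a' ∈ A, a ≠ a'}.
Equivalently, take A + A and drop any sum 2a that is achievable ONLY as a + a for a ∈ A (i.e. sums representable only with equal summands).
Enumerate pairs (a, a') with a < a' (symmetric, so each unordered pair gives one sum; this covers all a ≠ a'):
  -3 + -2 = -5
  -3 + 1 = -2
  -3 + 4 = 1
  -3 + 6 = 3
  -3 + 10 = 7
  -2 + 1 = -1
  -2 + 4 = 2
  -2 + 6 = 4
  -2 + 10 = 8
  1 + 4 = 5
  1 + 6 = 7
  1 + 10 = 11
  4 + 6 = 10
  4 + 10 = 14
  6 + 10 = 16
Collected distinct sums: {-5, -2, -1, 1, 2, 3, 4, 5, 7, 8, 10, 11, 14, 16}
|A +̂ A| = 14
(Reference bound: |A +̂ A| ≥ 2|A| - 3 for |A| ≥ 2, with |A| = 6 giving ≥ 9.)

|A +̂ A| = 14


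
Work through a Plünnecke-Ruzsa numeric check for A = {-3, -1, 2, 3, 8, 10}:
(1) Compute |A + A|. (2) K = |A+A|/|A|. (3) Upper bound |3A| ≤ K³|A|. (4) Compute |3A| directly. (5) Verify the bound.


|A| = 6.
Step 1: Compute A + A by enumerating all 36 pairs.
A + A = {-6, -4, -2, -1, 0, 1, 2, 4, 5, 6, 7, 9, 10, 11, 12, 13, 16, 18, 20}, so |A + A| = 19.
Step 2: Doubling constant K = |A + A|/|A| = 19/6 = 19/6 ≈ 3.1667.
Step 3: Plünnecke-Ruzsa gives |3A| ≤ K³·|A| = (3.1667)³ · 6 ≈ 190.5278.
Step 4: Compute 3A = A + A + A directly by enumerating all triples (a,b,c) ∈ A³; |3A| = 35.
Step 5: Check 35 ≤ 190.5278? Yes ✓.

K = 19/6, Plünnecke-Ruzsa bound K³|A| ≈ 190.5278, |3A| = 35, inequality holds.


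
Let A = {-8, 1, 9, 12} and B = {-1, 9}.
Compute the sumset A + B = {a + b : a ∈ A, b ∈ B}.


A + B = {a + b : a ∈ A, b ∈ B}.
Enumerate all |A|·|B| = 4·2 = 8 pairs (a, b) and collect distinct sums.
a = -8: -8+-1=-9, -8+9=1
a = 1: 1+-1=0, 1+9=10
a = 9: 9+-1=8, 9+9=18
a = 12: 12+-1=11, 12+9=21
Collecting distinct sums: A + B = {-9, 0, 1, 8, 10, 11, 18, 21}
|A + B| = 8

A + B = {-9, 0, 1, 8, 10, 11, 18, 21}


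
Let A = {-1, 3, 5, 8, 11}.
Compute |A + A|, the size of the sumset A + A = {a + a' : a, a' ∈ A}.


A + A = {a + a' : a, a' ∈ A}; |A| = 5.
General bounds: 2|A| - 1 ≤ |A + A| ≤ |A|(|A|+1)/2, i.e. 9 ≤ |A + A| ≤ 15.
Lower bound 2|A|-1 is attained iff A is an arithmetic progression.
Enumerate sums a + a' for a ≤ a' (symmetric, so this suffices):
a = -1: -1+-1=-2, -1+3=2, -1+5=4, -1+8=7, -1+11=10
a = 3: 3+3=6, 3+5=8, 3+8=11, 3+11=14
a = 5: 5+5=10, 5+8=13, 5+11=16
a = 8: 8+8=16, 8+11=19
a = 11: 11+11=22
Distinct sums: {-2, 2, 4, 6, 7, 8, 10, 11, 13, 14, 16, 19, 22}
|A + A| = 13

|A + A| = 13


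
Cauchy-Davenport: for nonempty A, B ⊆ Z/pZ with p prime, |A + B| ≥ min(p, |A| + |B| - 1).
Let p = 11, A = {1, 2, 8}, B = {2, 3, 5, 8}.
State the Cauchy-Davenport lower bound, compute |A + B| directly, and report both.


Cauchy-Davenport: |A + B| ≥ min(p, |A| + |B| - 1) for A, B nonempty in Z/pZ.
|A| = 3, |B| = 4, p = 11.
CD lower bound = min(11, 3 + 4 - 1) = min(11, 6) = 6.
Compute A + B mod 11 directly:
a = 1: 1+2=3, 1+3=4, 1+5=6, 1+8=9
a = 2: 2+2=4, 2+3=5, 2+5=7, 2+8=10
a = 8: 8+2=10, 8+3=0, 8+5=2, 8+8=5
A + B = {0, 2, 3, 4, 5, 6, 7, 9, 10}, so |A + B| = 9.
Verify: 9 ≥ 6? Yes ✓.

CD lower bound = 6, actual |A + B| = 9.


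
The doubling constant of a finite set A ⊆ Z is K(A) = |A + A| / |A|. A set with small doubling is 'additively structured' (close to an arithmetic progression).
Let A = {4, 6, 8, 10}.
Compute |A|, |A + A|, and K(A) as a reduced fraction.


|A| = 4.
Compute A + A by enumerating all 16 pairs.
A + A = {8, 10, 12, 14, 16, 18, 20}, so |A + A| = 7.
K = |A + A| / |A| = 7/4 (already in lowest terms) ≈ 1.7500.
Reference: AP of size 4 gives K = 7/4 ≈ 1.7500; a fully generic set of size 4 gives K ≈ 2.5000.

|A| = 4, |A + A| = 7, K = 7/4.


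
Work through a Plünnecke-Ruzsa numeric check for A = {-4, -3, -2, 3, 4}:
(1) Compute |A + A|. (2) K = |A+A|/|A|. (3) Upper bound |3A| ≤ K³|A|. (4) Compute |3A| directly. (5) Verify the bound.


|A| = 5.
Step 1: Compute A + A by enumerating all 25 pairs.
A + A = {-8, -7, -6, -5, -4, -1, 0, 1, 2, 6, 7, 8}, so |A + A| = 12.
Step 2: Doubling constant K = |A + A|/|A| = 12/5 = 12/5 ≈ 2.4000.
Step 3: Plünnecke-Ruzsa gives |3A| ≤ K³·|A| = (2.4000)³ · 5 ≈ 69.1200.
Step 4: Compute 3A = A + A + A directly by enumerating all triples (a,b,c) ∈ A³; |3A| = 22.
Step 5: Check 22 ≤ 69.1200? Yes ✓.

K = 12/5, Plünnecke-Ruzsa bound K³|A| ≈ 69.1200, |3A| = 22, inequality holds.


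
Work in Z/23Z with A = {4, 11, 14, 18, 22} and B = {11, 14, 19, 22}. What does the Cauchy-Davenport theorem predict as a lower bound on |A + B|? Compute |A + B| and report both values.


Cauchy-Davenport: |A + B| ≥ min(p, |A| + |B| - 1) for A, B nonempty in Z/pZ.
|A| = 5, |B| = 4, p = 23.
CD lower bound = min(23, 5 + 4 - 1) = min(23, 8) = 8.
Compute A + B mod 23 directly:
a = 4: 4+11=15, 4+14=18, 4+19=0, 4+22=3
a = 11: 11+11=22, 11+14=2, 11+19=7, 11+22=10
a = 14: 14+11=2, 14+14=5, 14+19=10, 14+22=13
a = 18: 18+11=6, 18+14=9, 18+19=14, 18+22=17
a = 22: 22+11=10, 22+14=13, 22+19=18, 22+22=21
A + B = {0, 2, 3, 5, 6, 7, 9, 10, 13, 14, 15, 17, 18, 21, 22}, so |A + B| = 15.
Verify: 15 ≥ 8? Yes ✓.

CD lower bound = 8, actual |A + B| = 15.


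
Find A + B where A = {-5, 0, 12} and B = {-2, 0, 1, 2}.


A + B = {a + b : a ∈ A, b ∈ B}.
Enumerate all |A|·|B| = 3·4 = 12 pairs (a, b) and collect distinct sums.
a = -5: -5+-2=-7, -5+0=-5, -5+1=-4, -5+2=-3
a = 0: 0+-2=-2, 0+0=0, 0+1=1, 0+2=2
a = 12: 12+-2=10, 12+0=12, 12+1=13, 12+2=14
Collecting distinct sums: A + B = {-7, -5, -4, -3, -2, 0, 1, 2, 10, 12, 13, 14}
|A + B| = 12

A + B = {-7, -5, -4, -3, -2, 0, 1, 2, 10, 12, 13, 14}


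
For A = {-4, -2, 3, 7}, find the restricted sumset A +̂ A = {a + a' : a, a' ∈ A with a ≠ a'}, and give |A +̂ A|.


Restricted sumset: A +̂ A = {a + a' : a ∈ A, a' ∈ A, a ≠ a'}.
Equivalently, take A + A and drop any sum 2a that is achievable ONLY as a + a for a ∈ A (i.e. sums representable only with equal summands).
Enumerate pairs (a, a') with a < a' (symmetric, so each unordered pair gives one sum; this covers all a ≠ a'):
  -4 + -2 = -6
  -4 + 3 = -1
  -4 + 7 = 3
  -2 + 3 = 1
  -2 + 7 = 5
  3 + 7 = 10
Collected distinct sums: {-6, -1, 1, 3, 5, 10}
|A +̂ A| = 6
(Reference bound: |A +̂ A| ≥ 2|A| - 3 for |A| ≥ 2, with |A| = 4 giving ≥ 5.)

|A +̂ A| = 6


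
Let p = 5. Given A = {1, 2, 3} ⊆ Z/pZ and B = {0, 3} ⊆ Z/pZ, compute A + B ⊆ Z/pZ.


Work in Z/5Z: reduce every sum a + b modulo 5.
Enumerate all 6 pairs:
a = 1: 1+0=1, 1+3=4
a = 2: 2+0=2, 2+3=0
a = 3: 3+0=3, 3+3=1
Distinct residues collected: {0, 1, 2, 3, 4}
|A + B| = 5 (out of 5 total residues).

A + B = {0, 1, 2, 3, 4}


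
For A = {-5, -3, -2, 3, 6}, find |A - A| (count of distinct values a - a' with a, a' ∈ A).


A - A = {a - a' : a, a' ∈ A}; |A| = 5.
Bounds: 2|A|-1 ≤ |A - A| ≤ |A|² - |A| + 1, i.e. 9 ≤ |A - A| ≤ 21.
Note: 0 ∈ A - A always (from a - a). The set is symmetric: if d ∈ A - A then -d ∈ A - A.
Enumerate nonzero differences d = a - a' with a > a' (then include -d):
Positive differences: {1, 2, 3, 5, 6, 8, 9, 11}
Full difference set: {0} ∪ (positive diffs) ∪ (negative diffs).
|A - A| = 1 + 2·8 = 17 (matches direct enumeration: 17).

|A - A| = 17


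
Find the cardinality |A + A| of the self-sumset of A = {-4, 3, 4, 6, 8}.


A + A = {a + a' : a, a' ∈ A}; |A| = 5.
General bounds: 2|A| - 1 ≤ |A + A| ≤ |A|(|A|+1)/2, i.e. 9 ≤ |A + A| ≤ 15.
Lower bound 2|A|-1 is attained iff A is an arithmetic progression.
Enumerate sums a + a' for a ≤ a' (symmetric, so this suffices):
a = -4: -4+-4=-8, -4+3=-1, -4+4=0, -4+6=2, -4+8=4
a = 3: 3+3=6, 3+4=7, 3+6=9, 3+8=11
a = 4: 4+4=8, 4+6=10, 4+8=12
a = 6: 6+6=12, 6+8=14
a = 8: 8+8=16
Distinct sums: {-8, -1, 0, 2, 4, 6, 7, 8, 9, 10, 11, 12, 14, 16}
|A + A| = 14

|A + A| = 14


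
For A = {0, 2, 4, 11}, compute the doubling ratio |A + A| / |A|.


|A| = 4.
Compute A + A by enumerating all 16 pairs.
A + A = {0, 2, 4, 6, 8, 11, 13, 15, 22}, so |A + A| = 9.
K = |A + A| / |A| = 9/4 (already in lowest terms) ≈ 2.2500.
Reference: AP of size 4 gives K = 7/4 ≈ 1.7500; a fully generic set of size 4 gives K ≈ 2.5000.

|A| = 4, |A + A| = 9, K = 9/4.


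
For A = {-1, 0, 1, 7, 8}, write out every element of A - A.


A - A = {a - a' : a, a' ∈ A}.
Compute a - a' for each ordered pair (a, a'):
a = -1: -1--1=0, -1-0=-1, -1-1=-2, -1-7=-8, -1-8=-9
a = 0: 0--1=1, 0-0=0, 0-1=-1, 0-7=-7, 0-8=-8
a = 1: 1--1=2, 1-0=1, 1-1=0, 1-7=-6, 1-8=-7
a = 7: 7--1=8, 7-0=7, 7-1=6, 7-7=0, 7-8=-1
a = 8: 8--1=9, 8-0=8, 8-1=7, 8-7=1, 8-8=0
Collecting distinct values (and noting 0 appears from a-a):
A - A = {-9, -8, -7, -6, -2, -1, 0, 1, 2, 6, 7, 8, 9}
|A - A| = 13

A - A = {-9, -8, -7, -6, -2, -1, 0, 1, 2, 6, 7, 8, 9}


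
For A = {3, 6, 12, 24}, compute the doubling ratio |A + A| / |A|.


|A| = 4.
Compute A + A by enumerating all 16 pairs.
A + A = {6, 9, 12, 15, 18, 24, 27, 30, 36, 48}, so |A + A| = 10.
K = |A + A| / |A| = 10/4 = 5/2 ≈ 2.5000.
Reference: AP of size 4 gives K = 7/4 ≈ 1.7500; a fully generic set of size 4 gives K ≈ 2.5000.

|A| = 4, |A + A| = 10, K = 10/4 = 5/2.


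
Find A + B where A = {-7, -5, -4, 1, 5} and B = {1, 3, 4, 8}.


A + B = {a + b : a ∈ A, b ∈ B}.
Enumerate all |A|·|B| = 5·4 = 20 pairs (a, b) and collect distinct sums.
a = -7: -7+1=-6, -7+3=-4, -7+4=-3, -7+8=1
a = -5: -5+1=-4, -5+3=-2, -5+4=-1, -5+8=3
a = -4: -4+1=-3, -4+3=-1, -4+4=0, -4+8=4
a = 1: 1+1=2, 1+3=4, 1+4=5, 1+8=9
a = 5: 5+1=6, 5+3=8, 5+4=9, 5+8=13
Collecting distinct sums: A + B = {-6, -4, -3, -2, -1, 0, 1, 2, 3, 4, 5, 6, 8, 9, 13}
|A + B| = 15

A + B = {-6, -4, -3, -2, -1, 0, 1, 2, 3, 4, 5, 6, 8, 9, 13}


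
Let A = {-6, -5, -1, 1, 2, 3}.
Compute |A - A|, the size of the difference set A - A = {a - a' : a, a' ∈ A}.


A - A = {a - a' : a, a' ∈ A}; |A| = 6.
Bounds: 2|A|-1 ≤ |A - A| ≤ |A|² - |A| + 1, i.e. 11 ≤ |A - A| ≤ 31.
Note: 0 ∈ A - A always (from a - a). The set is symmetric: if d ∈ A - A then -d ∈ A - A.
Enumerate nonzero differences d = a - a' with a > a' (then include -d):
Positive differences: {1, 2, 3, 4, 5, 6, 7, 8, 9}
Full difference set: {0} ∪ (positive diffs) ∪ (negative diffs).
|A - A| = 1 + 2·9 = 19 (matches direct enumeration: 19).

|A - A| = 19


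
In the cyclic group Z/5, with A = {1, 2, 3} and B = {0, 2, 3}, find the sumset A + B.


Work in Z/5Z: reduce every sum a + b modulo 5.
Enumerate all 9 pairs:
a = 1: 1+0=1, 1+2=3, 1+3=4
a = 2: 2+0=2, 2+2=4, 2+3=0
a = 3: 3+0=3, 3+2=0, 3+3=1
Distinct residues collected: {0, 1, 2, 3, 4}
|A + B| = 5 (out of 5 total residues).

A + B = {0, 1, 2, 3, 4}


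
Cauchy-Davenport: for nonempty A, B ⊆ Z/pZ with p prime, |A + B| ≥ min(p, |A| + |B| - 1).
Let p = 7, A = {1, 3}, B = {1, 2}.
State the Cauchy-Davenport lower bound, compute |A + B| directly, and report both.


Cauchy-Davenport: |A + B| ≥ min(p, |A| + |B| - 1) for A, B nonempty in Z/pZ.
|A| = 2, |B| = 2, p = 7.
CD lower bound = min(7, 2 + 2 - 1) = min(7, 3) = 3.
Compute A + B mod 7 directly:
a = 1: 1+1=2, 1+2=3
a = 3: 3+1=4, 3+2=5
A + B = {2, 3, 4, 5}, so |A + B| = 4.
Verify: 4 ≥ 3? Yes ✓.

CD lower bound = 3, actual |A + B| = 4.


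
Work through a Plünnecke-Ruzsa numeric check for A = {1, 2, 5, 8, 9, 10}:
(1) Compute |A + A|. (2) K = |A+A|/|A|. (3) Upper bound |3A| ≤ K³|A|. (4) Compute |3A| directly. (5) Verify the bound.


|A| = 6.
Step 1: Compute A + A by enumerating all 36 pairs.
A + A = {2, 3, 4, 6, 7, 9, 10, 11, 12, 13, 14, 15, 16, 17, 18, 19, 20}, so |A + A| = 17.
Step 2: Doubling constant K = |A + A|/|A| = 17/6 = 17/6 ≈ 2.8333.
Step 3: Plünnecke-Ruzsa gives |3A| ≤ K³·|A| = (2.8333)³ · 6 ≈ 136.4722.
Step 4: Compute 3A = A + A + A directly by enumerating all triples (a,b,c) ∈ A³; |3A| = 28.
Step 5: Check 28 ≤ 136.4722? Yes ✓.

K = 17/6, Plünnecke-Ruzsa bound K³|A| ≈ 136.4722, |3A| = 28, inequality holds.


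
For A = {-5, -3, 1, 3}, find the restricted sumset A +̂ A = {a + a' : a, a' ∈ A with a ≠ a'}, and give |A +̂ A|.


Restricted sumset: A +̂ A = {a + a' : a ∈ A, a' ∈ A, a ≠ a'}.
Equivalently, take A + A and drop any sum 2a that is achievable ONLY as a + a for a ∈ A (i.e. sums representable only with equal summands).
Enumerate pairs (a, a') with a < a' (symmetric, so each unordered pair gives one sum; this covers all a ≠ a'):
  -5 + -3 = -8
  -5 + 1 = -4
  -5 + 3 = -2
  -3 + 1 = -2
  -3 + 3 = 0
  1 + 3 = 4
Collected distinct sums: {-8, -4, -2, 0, 4}
|A +̂ A| = 5
(Reference bound: |A +̂ A| ≥ 2|A| - 3 for |A| ≥ 2, with |A| = 4 giving ≥ 5.)

|A +̂ A| = 5


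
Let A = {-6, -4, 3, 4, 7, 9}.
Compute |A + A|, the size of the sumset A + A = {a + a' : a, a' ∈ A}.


A + A = {a + a' : a, a' ∈ A}; |A| = 6.
General bounds: 2|A| - 1 ≤ |A + A| ≤ |A|(|A|+1)/2, i.e. 11 ≤ |A + A| ≤ 21.
Lower bound 2|A|-1 is attained iff A is an arithmetic progression.
Enumerate sums a + a' for a ≤ a' (symmetric, so this suffices):
a = -6: -6+-6=-12, -6+-4=-10, -6+3=-3, -6+4=-2, -6+7=1, -6+9=3
a = -4: -4+-4=-8, -4+3=-1, -4+4=0, -4+7=3, -4+9=5
a = 3: 3+3=6, 3+4=7, 3+7=10, 3+9=12
a = 4: 4+4=8, 4+7=11, 4+9=13
a = 7: 7+7=14, 7+9=16
a = 9: 9+9=18
Distinct sums: {-12, -10, -8, -3, -2, -1, 0, 1, 3, 5, 6, 7, 8, 10, 11, 12, 13, 14, 16, 18}
|A + A| = 20

|A + A| = 20


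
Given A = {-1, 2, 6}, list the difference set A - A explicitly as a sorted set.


A - A = {a - a' : a, a' ∈ A}.
Compute a - a' for each ordered pair (a, a'):
a = -1: -1--1=0, -1-2=-3, -1-6=-7
a = 2: 2--1=3, 2-2=0, 2-6=-4
a = 6: 6--1=7, 6-2=4, 6-6=0
Collecting distinct values (and noting 0 appears from a-a):
A - A = {-7, -4, -3, 0, 3, 4, 7}
|A - A| = 7

A - A = {-7, -4, -3, 0, 3, 4, 7}


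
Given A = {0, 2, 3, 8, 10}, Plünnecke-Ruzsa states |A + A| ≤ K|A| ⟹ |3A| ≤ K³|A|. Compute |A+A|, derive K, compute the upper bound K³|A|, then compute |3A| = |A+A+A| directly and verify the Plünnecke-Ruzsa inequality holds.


|A| = 5.
Step 1: Compute A + A by enumerating all 25 pairs.
A + A = {0, 2, 3, 4, 5, 6, 8, 10, 11, 12, 13, 16, 18, 20}, so |A + A| = 14.
Step 2: Doubling constant K = |A + A|/|A| = 14/5 = 14/5 ≈ 2.8000.
Step 3: Plünnecke-Ruzsa gives |3A| ≤ K³·|A| = (2.8000)³ · 5 ≈ 109.7600.
Step 4: Compute 3A = A + A + A directly by enumerating all triples (a,b,c) ∈ A³; |3A| = 26.
Step 5: Check 26 ≤ 109.7600? Yes ✓.

K = 14/5, Plünnecke-Ruzsa bound K³|A| ≈ 109.7600, |3A| = 26, inequality holds.


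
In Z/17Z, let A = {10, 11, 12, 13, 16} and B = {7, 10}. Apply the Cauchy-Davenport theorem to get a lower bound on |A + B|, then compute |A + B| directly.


Cauchy-Davenport: |A + B| ≥ min(p, |A| + |B| - 1) for A, B nonempty in Z/pZ.
|A| = 5, |B| = 2, p = 17.
CD lower bound = min(17, 5 + 2 - 1) = min(17, 6) = 6.
Compute A + B mod 17 directly:
a = 10: 10+7=0, 10+10=3
a = 11: 11+7=1, 11+10=4
a = 12: 12+7=2, 12+10=5
a = 13: 13+7=3, 13+10=6
a = 16: 16+7=6, 16+10=9
A + B = {0, 1, 2, 3, 4, 5, 6, 9}, so |A + B| = 8.
Verify: 8 ≥ 6? Yes ✓.

CD lower bound = 6, actual |A + B| = 8.


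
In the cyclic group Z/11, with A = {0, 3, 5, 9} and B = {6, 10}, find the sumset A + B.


Work in Z/11Z: reduce every sum a + b modulo 11.
Enumerate all 8 pairs:
a = 0: 0+6=6, 0+10=10
a = 3: 3+6=9, 3+10=2
a = 5: 5+6=0, 5+10=4
a = 9: 9+6=4, 9+10=8
Distinct residues collected: {0, 2, 4, 6, 8, 9, 10}
|A + B| = 7 (out of 11 total residues).

A + B = {0, 2, 4, 6, 8, 9, 10}


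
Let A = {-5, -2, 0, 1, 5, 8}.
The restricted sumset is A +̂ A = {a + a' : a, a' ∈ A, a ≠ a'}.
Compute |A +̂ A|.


Restricted sumset: A +̂ A = {a + a' : a ∈ A, a' ∈ A, a ≠ a'}.
Equivalently, take A + A and drop any sum 2a that is achievable ONLY as a + a for a ∈ A (i.e. sums representable only with equal summands).
Enumerate pairs (a, a') with a < a' (symmetric, so each unordered pair gives one sum; this covers all a ≠ a'):
  -5 + -2 = -7
  -5 + 0 = -5
  -5 + 1 = -4
  -5 + 5 = 0
  -5 + 8 = 3
  -2 + 0 = -2
  -2 + 1 = -1
  -2 + 5 = 3
  -2 + 8 = 6
  0 + 1 = 1
  0 + 5 = 5
  0 + 8 = 8
  1 + 5 = 6
  1 + 8 = 9
  5 + 8 = 13
Collected distinct sums: {-7, -5, -4, -2, -1, 0, 1, 3, 5, 6, 8, 9, 13}
|A +̂ A| = 13
(Reference bound: |A +̂ A| ≥ 2|A| - 3 for |A| ≥ 2, with |A| = 6 giving ≥ 9.)

|A +̂ A| = 13


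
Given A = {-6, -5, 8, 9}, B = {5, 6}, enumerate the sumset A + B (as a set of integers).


A + B = {a + b : a ∈ A, b ∈ B}.
Enumerate all |A|·|B| = 4·2 = 8 pairs (a, b) and collect distinct sums.
a = -6: -6+5=-1, -6+6=0
a = -5: -5+5=0, -5+6=1
a = 8: 8+5=13, 8+6=14
a = 9: 9+5=14, 9+6=15
Collecting distinct sums: A + B = {-1, 0, 1, 13, 14, 15}
|A + B| = 6

A + B = {-1, 0, 1, 13, 14, 15}


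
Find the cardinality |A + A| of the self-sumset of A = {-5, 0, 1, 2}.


A + A = {a + a' : a, a' ∈ A}; |A| = 4.
General bounds: 2|A| - 1 ≤ |A + A| ≤ |A|(|A|+1)/2, i.e. 7 ≤ |A + A| ≤ 10.
Lower bound 2|A|-1 is attained iff A is an arithmetic progression.
Enumerate sums a + a' for a ≤ a' (symmetric, so this suffices):
a = -5: -5+-5=-10, -5+0=-5, -5+1=-4, -5+2=-3
a = 0: 0+0=0, 0+1=1, 0+2=2
a = 1: 1+1=2, 1+2=3
a = 2: 2+2=4
Distinct sums: {-10, -5, -4, -3, 0, 1, 2, 3, 4}
|A + A| = 9

|A + A| = 9


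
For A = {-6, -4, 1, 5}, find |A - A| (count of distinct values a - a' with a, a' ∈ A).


A - A = {a - a' : a, a' ∈ A}; |A| = 4.
Bounds: 2|A|-1 ≤ |A - A| ≤ |A|² - |A| + 1, i.e. 7 ≤ |A - A| ≤ 13.
Note: 0 ∈ A - A always (from a - a). The set is symmetric: if d ∈ A - A then -d ∈ A - A.
Enumerate nonzero differences d = a - a' with a > a' (then include -d):
Positive differences: {2, 4, 5, 7, 9, 11}
Full difference set: {0} ∪ (positive diffs) ∪ (negative diffs).
|A - A| = 1 + 2·6 = 13 (matches direct enumeration: 13).

|A - A| = 13


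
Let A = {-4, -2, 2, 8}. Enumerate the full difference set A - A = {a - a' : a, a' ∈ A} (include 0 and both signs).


A - A = {a - a' : a, a' ∈ A}.
Compute a - a' for each ordered pair (a, a'):
a = -4: -4--4=0, -4--2=-2, -4-2=-6, -4-8=-12
a = -2: -2--4=2, -2--2=0, -2-2=-4, -2-8=-10
a = 2: 2--4=6, 2--2=4, 2-2=0, 2-8=-6
a = 8: 8--4=12, 8--2=10, 8-2=6, 8-8=0
Collecting distinct values (and noting 0 appears from a-a):
A - A = {-12, -10, -6, -4, -2, 0, 2, 4, 6, 10, 12}
|A - A| = 11

A - A = {-12, -10, -6, -4, -2, 0, 2, 4, 6, 10, 12}


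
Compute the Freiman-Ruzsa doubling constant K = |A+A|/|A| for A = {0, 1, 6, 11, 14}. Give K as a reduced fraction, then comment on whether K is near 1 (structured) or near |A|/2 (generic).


|A| = 5.
Compute A + A by enumerating all 25 pairs.
A + A = {0, 1, 2, 6, 7, 11, 12, 14, 15, 17, 20, 22, 25, 28}, so |A + A| = 14.
K = |A + A| / |A| = 14/5 (already in lowest terms) ≈ 2.8000.
Reference: AP of size 5 gives K = 9/5 ≈ 1.8000; a fully generic set of size 5 gives K ≈ 3.0000.

|A| = 5, |A + A| = 14, K = 14/5.


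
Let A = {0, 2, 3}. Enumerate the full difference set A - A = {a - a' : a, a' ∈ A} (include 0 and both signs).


A - A = {a - a' : a, a' ∈ A}.
Compute a - a' for each ordered pair (a, a'):
a = 0: 0-0=0, 0-2=-2, 0-3=-3
a = 2: 2-0=2, 2-2=0, 2-3=-1
a = 3: 3-0=3, 3-2=1, 3-3=0
Collecting distinct values (and noting 0 appears from a-a):
A - A = {-3, -2, -1, 0, 1, 2, 3}
|A - A| = 7

A - A = {-3, -2, -1, 0, 1, 2, 3}


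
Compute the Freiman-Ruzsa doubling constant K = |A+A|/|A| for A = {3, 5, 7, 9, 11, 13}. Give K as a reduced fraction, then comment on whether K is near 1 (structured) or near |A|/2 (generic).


|A| = 6.
Compute A + A by enumerating all 36 pairs.
A + A = {6, 8, 10, 12, 14, 16, 18, 20, 22, 24, 26}, so |A + A| = 11.
K = |A + A| / |A| = 11/6 (already in lowest terms) ≈ 1.8333.
Reference: AP of size 6 gives K = 11/6 ≈ 1.8333; a fully generic set of size 6 gives K ≈ 3.5000.

|A| = 6, |A + A| = 11, K = 11/6.


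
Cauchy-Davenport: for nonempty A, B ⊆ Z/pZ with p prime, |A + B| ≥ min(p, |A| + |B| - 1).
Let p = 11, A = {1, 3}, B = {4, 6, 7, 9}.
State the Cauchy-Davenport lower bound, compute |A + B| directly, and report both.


Cauchy-Davenport: |A + B| ≥ min(p, |A| + |B| - 1) for A, B nonempty in Z/pZ.
|A| = 2, |B| = 4, p = 11.
CD lower bound = min(11, 2 + 4 - 1) = min(11, 5) = 5.
Compute A + B mod 11 directly:
a = 1: 1+4=5, 1+6=7, 1+7=8, 1+9=10
a = 3: 3+4=7, 3+6=9, 3+7=10, 3+9=1
A + B = {1, 5, 7, 8, 9, 10}, so |A + B| = 6.
Verify: 6 ≥ 5? Yes ✓.

CD lower bound = 5, actual |A + B| = 6.


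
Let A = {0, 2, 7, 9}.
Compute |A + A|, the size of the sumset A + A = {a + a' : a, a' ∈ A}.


A + A = {a + a' : a, a' ∈ A}; |A| = 4.
General bounds: 2|A| - 1 ≤ |A + A| ≤ |A|(|A|+1)/2, i.e. 7 ≤ |A + A| ≤ 10.
Lower bound 2|A|-1 is attained iff A is an arithmetic progression.
Enumerate sums a + a' for a ≤ a' (symmetric, so this suffices):
a = 0: 0+0=0, 0+2=2, 0+7=7, 0+9=9
a = 2: 2+2=4, 2+7=9, 2+9=11
a = 7: 7+7=14, 7+9=16
a = 9: 9+9=18
Distinct sums: {0, 2, 4, 7, 9, 11, 14, 16, 18}
|A + A| = 9

|A + A| = 9


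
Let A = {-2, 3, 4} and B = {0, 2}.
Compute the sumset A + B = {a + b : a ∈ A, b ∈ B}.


A + B = {a + b : a ∈ A, b ∈ B}.
Enumerate all |A|·|B| = 3·2 = 6 pairs (a, b) and collect distinct sums.
a = -2: -2+0=-2, -2+2=0
a = 3: 3+0=3, 3+2=5
a = 4: 4+0=4, 4+2=6
Collecting distinct sums: A + B = {-2, 0, 3, 4, 5, 6}
|A + B| = 6

A + B = {-2, 0, 3, 4, 5, 6}


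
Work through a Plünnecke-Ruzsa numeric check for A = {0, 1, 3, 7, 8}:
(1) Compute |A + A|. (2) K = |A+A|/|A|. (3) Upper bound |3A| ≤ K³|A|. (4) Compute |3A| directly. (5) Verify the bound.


|A| = 5.
Step 1: Compute A + A by enumerating all 25 pairs.
A + A = {0, 1, 2, 3, 4, 6, 7, 8, 9, 10, 11, 14, 15, 16}, so |A + A| = 14.
Step 2: Doubling constant K = |A + A|/|A| = 14/5 = 14/5 ≈ 2.8000.
Step 3: Plünnecke-Ruzsa gives |3A| ≤ K³·|A| = (2.8000)³ · 5 ≈ 109.7600.
Step 4: Compute 3A = A + A + A directly by enumerating all triples (a,b,c) ∈ A³; |3A| = 24.
Step 5: Check 24 ≤ 109.7600? Yes ✓.

K = 14/5, Plünnecke-Ruzsa bound K³|A| ≈ 109.7600, |3A| = 24, inequality holds.


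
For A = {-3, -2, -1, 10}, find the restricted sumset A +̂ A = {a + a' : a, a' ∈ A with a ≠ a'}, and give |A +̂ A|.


Restricted sumset: A +̂ A = {a + a' : a ∈ A, a' ∈ A, a ≠ a'}.
Equivalently, take A + A and drop any sum 2a that is achievable ONLY as a + a for a ∈ A (i.e. sums representable only with equal summands).
Enumerate pairs (a, a') with a < a' (symmetric, so each unordered pair gives one sum; this covers all a ≠ a'):
  -3 + -2 = -5
  -3 + -1 = -4
  -3 + 10 = 7
  -2 + -1 = -3
  -2 + 10 = 8
  -1 + 10 = 9
Collected distinct sums: {-5, -4, -3, 7, 8, 9}
|A +̂ A| = 6
(Reference bound: |A +̂ A| ≥ 2|A| - 3 for |A| ≥ 2, with |A| = 4 giving ≥ 5.)

|A +̂ A| = 6


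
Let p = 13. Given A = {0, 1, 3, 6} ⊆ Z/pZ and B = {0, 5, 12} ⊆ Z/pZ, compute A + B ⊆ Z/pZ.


Work in Z/13Z: reduce every sum a + b modulo 13.
Enumerate all 12 pairs:
a = 0: 0+0=0, 0+5=5, 0+12=12
a = 1: 1+0=1, 1+5=6, 1+12=0
a = 3: 3+0=3, 3+5=8, 3+12=2
a = 6: 6+0=6, 6+5=11, 6+12=5
Distinct residues collected: {0, 1, 2, 3, 5, 6, 8, 11, 12}
|A + B| = 9 (out of 13 total residues).

A + B = {0, 1, 2, 3, 5, 6, 8, 11, 12}


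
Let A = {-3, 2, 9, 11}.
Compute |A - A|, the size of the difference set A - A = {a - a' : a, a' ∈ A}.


A - A = {a - a' : a, a' ∈ A}; |A| = 4.
Bounds: 2|A|-1 ≤ |A - A| ≤ |A|² - |A| + 1, i.e. 7 ≤ |A - A| ≤ 13.
Note: 0 ∈ A - A always (from a - a). The set is symmetric: if d ∈ A - A then -d ∈ A - A.
Enumerate nonzero differences d = a - a' with a > a' (then include -d):
Positive differences: {2, 5, 7, 9, 12, 14}
Full difference set: {0} ∪ (positive diffs) ∪ (negative diffs).
|A - A| = 1 + 2·6 = 13 (matches direct enumeration: 13).

|A - A| = 13


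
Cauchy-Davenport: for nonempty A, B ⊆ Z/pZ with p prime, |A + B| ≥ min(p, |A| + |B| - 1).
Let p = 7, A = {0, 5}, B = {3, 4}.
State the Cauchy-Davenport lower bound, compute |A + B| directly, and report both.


Cauchy-Davenport: |A + B| ≥ min(p, |A| + |B| - 1) for A, B nonempty in Z/pZ.
|A| = 2, |B| = 2, p = 7.
CD lower bound = min(7, 2 + 2 - 1) = min(7, 3) = 3.
Compute A + B mod 7 directly:
a = 0: 0+3=3, 0+4=4
a = 5: 5+3=1, 5+4=2
A + B = {1, 2, 3, 4}, so |A + B| = 4.
Verify: 4 ≥ 3? Yes ✓.

CD lower bound = 3, actual |A + B| = 4.


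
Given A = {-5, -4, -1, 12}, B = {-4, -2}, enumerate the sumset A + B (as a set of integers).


A + B = {a + b : a ∈ A, b ∈ B}.
Enumerate all |A|·|B| = 4·2 = 8 pairs (a, b) and collect distinct sums.
a = -5: -5+-4=-9, -5+-2=-7
a = -4: -4+-4=-8, -4+-2=-6
a = -1: -1+-4=-5, -1+-2=-3
a = 12: 12+-4=8, 12+-2=10
Collecting distinct sums: A + B = {-9, -8, -7, -6, -5, -3, 8, 10}
|A + B| = 8

A + B = {-9, -8, -7, -6, -5, -3, 8, 10}


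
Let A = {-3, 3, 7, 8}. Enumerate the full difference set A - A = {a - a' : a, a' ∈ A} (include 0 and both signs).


A - A = {a - a' : a, a' ∈ A}.
Compute a - a' for each ordered pair (a, a'):
a = -3: -3--3=0, -3-3=-6, -3-7=-10, -3-8=-11
a = 3: 3--3=6, 3-3=0, 3-7=-4, 3-8=-5
a = 7: 7--3=10, 7-3=4, 7-7=0, 7-8=-1
a = 8: 8--3=11, 8-3=5, 8-7=1, 8-8=0
Collecting distinct values (and noting 0 appears from a-a):
A - A = {-11, -10, -6, -5, -4, -1, 0, 1, 4, 5, 6, 10, 11}
|A - A| = 13

A - A = {-11, -10, -6, -5, -4, -1, 0, 1, 4, 5, 6, 10, 11}


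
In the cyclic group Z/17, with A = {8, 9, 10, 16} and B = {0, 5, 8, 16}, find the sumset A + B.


Work in Z/17Z: reduce every sum a + b modulo 17.
Enumerate all 16 pairs:
a = 8: 8+0=8, 8+5=13, 8+8=16, 8+16=7
a = 9: 9+0=9, 9+5=14, 9+8=0, 9+16=8
a = 10: 10+0=10, 10+5=15, 10+8=1, 10+16=9
a = 16: 16+0=16, 16+5=4, 16+8=7, 16+16=15
Distinct residues collected: {0, 1, 4, 7, 8, 9, 10, 13, 14, 15, 16}
|A + B| = 11 (out of 17 total residues).

A + B = {0, 1, 4, 7, 8, 9, 10, 13, 14, 15, 16}


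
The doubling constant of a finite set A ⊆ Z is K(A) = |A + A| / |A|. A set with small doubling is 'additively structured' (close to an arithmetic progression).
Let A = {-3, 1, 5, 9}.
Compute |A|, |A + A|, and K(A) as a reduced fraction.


|A| = 4.
Compute A + A by enumerating all 16 pairs.
A + A = {-6, -2, 2, 6, 10, 14, 18}, so |A + A| = 7.
K = |A + A| / |A| = 7/4 (already in lowest terms) ≈ 1.7500.
Reference: AP of size 4 gives K = 7/4 ≈ 1.7500; a fully generic set of size 4 gives K ≈ 2.5000.

|A| = 4, |A + A| = 7, K = 7/4.


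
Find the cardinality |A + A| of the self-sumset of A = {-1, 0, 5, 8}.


A + A = {a + a' : a, a' ∈ A}; |A| = 4.
General bounds: 2|A| - 1 ≤ |A + A| ≤ |A|(|A|+1)/2, i.e. 7 ≤ |A + A| ≤ 10.
Lower bound 2|A|-1 is attained iff A is an arithmetic progression.
Enumerate sums a + a' for a ≤ a' (symmetric, so this suffices):
a = -1: -1+-1=-2, -1+0=-1, -1+5=4, -1+8=7
a = 0: 0+0=0, 0+5=5, 0+8=8
a = 5: 5+5=10, 5+8=13
a = 8: 8+8=16
Distinct sums: {-2, -1, 0, 4, 5, 7, 8, 10, 13, 16}
|A + A| = 10

|A + A| = 10


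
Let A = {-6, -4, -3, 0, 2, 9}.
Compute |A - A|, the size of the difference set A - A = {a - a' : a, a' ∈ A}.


A - A = {a - a' : a, a' ∈ A}; |A| = 6.
Bounds: 2|A|-1 ≤ |A - A| ≤ |A|² - |A| + 1, i.e. 11 ≤ |A - A| ≤ 31.
Note: 0 ∈ A - A always (from a - a). The set is symmetric: if d ∈ A - A then -d ∈ A - A.
Enumerate nonzero differences d = a - a' with a > a' (then include -d):
Positive differences: {1, 2, 3, 4, 5, 6, 7, 8, 9, 12, 13, 15}
Full difference set: {0} ∪ (positive diffs) ∪ (negative diffs).
|A - A| = 1 + 2·12 = 25 (matches direct enumeration: 25).

|A - A| = 25


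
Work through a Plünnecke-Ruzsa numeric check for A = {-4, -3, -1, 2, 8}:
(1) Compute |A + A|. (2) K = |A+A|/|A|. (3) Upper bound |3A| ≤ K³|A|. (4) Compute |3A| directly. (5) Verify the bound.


|A| = 5.
Step 1: Compute A + A by enumerating all 25 pairs.
A + A = {-8, -7, -6, -5, -4, -2, -1, 1, 4, 5, 7, 10, 16}, so |A + A| = 13.
Step 2: Doubling constant K = |A + A|/|A| = 13/5 = 13/5 ≈ 2.6000.
Step 3: Plünnecke-Ruzsa gives |3A| ≤ K³·|A| = (2.6000)³ · 5 ≈ 87.8800.
Step 4: Compute 3A = A + A + A directly by enumerating all triples (a,b,c) ∈ A³; |3A| = 24.
Step 5: Check 24 ≤ 87.8800? Yes ✓.

K = 13/5, Plünnecke-Ruzsa bound K³|A| ≈ 87.8800, |3A| = 24, inequality holds.


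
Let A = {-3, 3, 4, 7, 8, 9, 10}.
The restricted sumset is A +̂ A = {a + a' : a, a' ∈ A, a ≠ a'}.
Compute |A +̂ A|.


Restricted sumset: A +̂ A = {a + a' : a ∈ A, a' ∈ A, a ≠ a'}.
Equivalently, take A + A and drop any sum 2a that is achievable ONLY as a + a for a ∈ A (i.e. sums representable only with equal summands).
Enumerate pairs (a, a') with a < a' (symmetric, so each unordered pair gives one sum; this covers all a ≠ a'):
  -3 + 3 = 0
  -3 + 4 = 1
  -3 + 7 = 4
  -3 + 8 = 5
  -3 + 9 = 6
  -3 + 10 = 7
  3 + 4 = 7
  3 + 7 = 10
  3 + 8 = 11
  3 + 9 = 12
  3 + 10 = 13
  4 + 7 = 11
  4 + 8 = 12
  4 + 9 = 13
  4 + 10 = 14
  7 + 8 = 15
  7 + 9 = 16
  7 + 10 = 17
  8 + 9 = 17
  8 + 10 = 18
  9 + 10 = 19
Collected distinct sums: {0, 1, 4, 5, 6, 7, 10, 11, 12, 13, 14, 15, 16, 17, 18, 19}
|A +̂ A| = 16
(Reference bound: |A +̂ A| ≥ 2|A| - 3 for |A| ≥ 2, with |A| = 7 giving ≥ 11.)

|A +̂ A| = 16


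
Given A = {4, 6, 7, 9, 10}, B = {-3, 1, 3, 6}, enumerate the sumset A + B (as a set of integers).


A + B = {a + b : a ∈ A, b ∈ B}.
Enumerate all |A|·|B| = 5·4 = 20 pairs (a, b) and collect distinct sums.
a = 4: 4+-3=1, 4+1=5, 4+3=7, 4+6=10
a = 6: 6+-3=3, 6+1=7, 6+3=9, 6+6=12
a = 7: 7+-3=4, 7+1=8, 7+3=10, 7+6=13
a = 9: 9+-3=6, 9+1=10, 9+3=12, 9+6=15
a = 10: 10+-3=7, 10+1=11, 10+3=13, 10+6=16
Collecting distinct sums: A + B = {1, 3, 4, 5, 6, 7, 8, 9, 10, 11, 12, 13, 15, 16}
|A + B| = 14

A + B = {1, 3, 4, 5, 6, 7, 8, 9, 10, 11, 12, 13, 15, 16}


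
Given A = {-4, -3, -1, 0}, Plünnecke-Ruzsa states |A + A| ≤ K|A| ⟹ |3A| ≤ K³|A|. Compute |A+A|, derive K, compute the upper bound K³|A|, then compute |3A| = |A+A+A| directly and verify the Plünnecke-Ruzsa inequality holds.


|A| = 4.
Step 1: Compute A + A by enumerating all 16 pairs.
A + A = {-8, -7, -6, -5, -4, -3, -2, -1, 0}, so |A + A| = 9.
Step 2: Doubling constant K = |A + A|/|A| = 9/4 = 9/4 ≈ 2.2500.
Step 3: Plünnecke-Ruzsa gives |3A| ≤ K³·|A| = (2.2500)³ · 4 ≈ 45.5625.
Step 4: Compute 3A = A + A + A directly by enumerating all triples (a,b,c) ∈ A³; |3A| = 13.
Step 5: Check 13 ≤ 45.5625? Yes ✓.

K = 9/4, Plünnecke-Ruzsa bound K³|A| ≈ 45.5625, |3A| = 13, inequality holds.


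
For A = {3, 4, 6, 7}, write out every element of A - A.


A - A = {a - a' : a, a' ∈ A}.
Compute a - a' for each ordered pair (a, a'):
a = 3: 3-3=0, 3-4=-1, 3-6=-3, 3-7=-4
a = 4: 4-3=1, 4-4=0, 4-6=-2, 4-7=-3
a = 6: 6-3=3, 6-4=2, 6-6=0, 6-7=-1
a = 7: 7-3=4, 7-4=3, 7-6=1, 7-7=0
Collecting distinct values (and noting 0 appears from a-a):
A - A = {-4, -3, -2, -1, 0, 1, 2, 3, 4}
|A - A| = 9

A - A = {-4, -3, -2, -1, 0, 1, 2, 3, 4}


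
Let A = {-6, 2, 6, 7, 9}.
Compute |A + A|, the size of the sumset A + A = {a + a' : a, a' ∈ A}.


A + A = {a + a' : a, a' ∈ A}; |A| = 5.
General bounds: 2|A| - 1 ≤ |A + A| ≤ |A|(|A|+1)/2, i.e. 9 ≤ |A + A| ≤ 15.
Lower bound 2|A|-1 is attained iff A is an arithmetic progression.
Enumerate sums a + a' for a ≤ a' (symmetric, so this suffices):
a = -6: -6+-6=-12, -6+2=-4, -6+6=0, -6+7=1, -6+9=3
a = 2: 2+2=4, 2+6=8, 2+7=9, 2+9=11
a = 6: 6+6=12, 6+7=13, 6+9=15
a = 7: 7+7=14, 7+9=16
a = 9: 9+9=18
Distinct sums: {-12, -4, 0, 1, 3, 4, 8, 9, 11, 12, 13, 14, 15, 16, 18}
|A + A| = 15

|A + A| = 15


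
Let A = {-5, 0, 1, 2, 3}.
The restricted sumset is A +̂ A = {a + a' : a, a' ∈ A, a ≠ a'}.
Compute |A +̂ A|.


Restricted sumset: A +̂ A = {a + a' : a ∈ A, a' ∈ A, a ≠ a'}.
Equivalently, take A + A and drop any sum 2a that is achievable ONLY as a + a for a ∈ A (i.e. sums representable only with equal summands).
Enumerate pairs (a, a') with a < a' (symmetric, so each unordered pair gives one sum; this covers all a ≠ a'):
  -5 + 0 = -5
  -5 + 1 = -4
  -5 + 2 = -3
  -5 + 3 = -2
  0 + 1 = 1
  0 + 2 = 2
  0 + 3 = 3
  1 + 2 = 3
  1 + 3 = 4
  2 + 3 = 5
Collected distinct sums: {-5, -4, -3, -2, 1, 2, 3, 4, 5}
|A +̂ A| = 9
(Reference bound: |A +̂ A| ≥ 2|A| - 3 for |A| ≥ 2, with |A| = 5 giving ≥ 7.)

|A +̂ A| = 9


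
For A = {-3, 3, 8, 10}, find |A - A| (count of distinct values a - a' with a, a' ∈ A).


A - A = {a - a' : a, a' ∈ A}; |A| = 4.
Bounds: 2|A|-1 ≤ |A - A| ≤ |A|² - |A| + 1, i.e. 7 ≤ |A - A| ≤ 13.
Note: 0 ∈ A - A always (from a - a). The set is symmetric: if d ∈ A - A then -d ∈ A - A.
Enumerate nonzero differences d = a - a' with a > a' (then include -d):
Positive differences: {2, 5, 6, 7, 11, 13}
Full difference set: {0} ∪ (positive diffs) ∪ (negative diffs).
|A - A| = 1 + 2·6 = 13 (matches direct enumeration: 13).

|A - A| = 13


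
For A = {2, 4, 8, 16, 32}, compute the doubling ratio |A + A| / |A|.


|A| = 5.
Compute A + A by enumerating all 25 pairs.
A + A = {4, 6, 8, 10, 12, 16, 18, 20, 24, 32, 34, 36, 40, 48, 64}, so |A + A| = 15.
K = |A + A| / |A| = 15/5 = 3/1 ≈ 3.0000.
Reference: AP of size 5 gives K = 9/5 ≈ 1.8000; a fully generic set of size 5 gives K ≈ 3.0000.

|A| = 5, |A + A| = 15, K = 15/5 = 3/1.


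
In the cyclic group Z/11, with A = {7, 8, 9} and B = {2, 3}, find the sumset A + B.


Work in Z/11Z: reduce every sum a + b modulo 11.
Enumerate all 6 pairs:
a = 7: 7+2=9, 7+3=10
a = 8: 8+2=10, 8+3=0
a = 9: 9+2=0, 9+3=1
Distinct residues collected: {0, 1, 9, 10}
|A + B| = 4 (out of 11 total residues).

A + B = {0, 1, 9, 10}


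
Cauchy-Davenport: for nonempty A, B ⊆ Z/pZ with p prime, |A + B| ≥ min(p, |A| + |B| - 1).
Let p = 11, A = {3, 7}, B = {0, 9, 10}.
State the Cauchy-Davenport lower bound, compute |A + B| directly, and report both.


Cauchy-Davenport: |A + B| ≥ min(p, |A| + |B| - 1) for A, B nonempty in Z/pZ.
|A| = 2, |B| = 3, p = 11.
CD lower bound = min(11, 2 + 3 - 1) = min(11, 4) = 4.
Compute A + B mod 11 directly:
a = 3: 3+0=3, 3+9=1, 3+10=2
a = 7: 7+0=7, 7+9=5, 7+10=6
A + B = {1, 2, 3, 5, 6, 7}, so |A + B| = 6.
Verify: 6 ≥ 4? Yes ✓.

CD lower bound = 4, actual |A + B| = 6.


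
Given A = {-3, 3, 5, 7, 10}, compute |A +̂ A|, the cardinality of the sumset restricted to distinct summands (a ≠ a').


Restricted sumset: A +̂ A = {a + a' : a ∈ A, a' ∈ A, a ≠ a'}.
Equivalently, take A + A and drop any sum 2a that is achievable ONLY as a + a for a ∈ A (i.e. sums representable only with equal summands).
Enumerate pairs (a, a') with a < a' (symmetric, so each unordered pair gives one sum; this covers all a ≠ a'):
  -3 + 3 = 0
  -3 + 5 = 2
  -3 + 7 = 4
  -3 + 10 = 7
  3 + 5 = 8
  3 + 7 = 10
  3 + 10 = 13
  5 + 7 = 12
  5 + 10 = 15
  7 + 10 = 17
Collected distinct sums: {0, 2, 4, 7, 8, 10, 12, 13, 15, 17}
|A +̂ A| = 10
(Reference bound: |A +̂ A| ≥ 2|A| - 3 for |A| ≥ 2, with |A| = 5 giving ≥ 7.)

|A +̂ A| = 10


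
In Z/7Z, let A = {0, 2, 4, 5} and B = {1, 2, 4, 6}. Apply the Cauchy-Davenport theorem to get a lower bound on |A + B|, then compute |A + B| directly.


Cauchy-Davenport: |A + B| ≥ min(p, |A| + |B| - 1) for A, B nonempty in Z/pZ.
|A| = 4, |B| = 4, p = 7.
CD lower bound = min(7, 4 + 4 - 1) = min(7, 7) = 7.
Compute A + B mod 7 directly:
a = 0: 0+1=1, 0+2=2, 0+4=4, 0+6=6
a = 2: 2+1=3, 2+2=4, 2+4=6, 2+6=1
a = 4: 4+1=5, 4+2=6, 4+4=1, 4+6=3
a = 5: 5+1=6, 5+2=0, 5+4=2, 5+6=4
A + B = {0, 1, 2, 3, 4, 5, 6}, so |A + B| = 7.
Verify: 7 ≥ 7? Yes ✓.

CD lower bound = 7, actual |A + B| = 7.


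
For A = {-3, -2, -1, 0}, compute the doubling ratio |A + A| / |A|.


|A| = 4.
Compute A + A by enumerating all 16 pairs.
A + A = {-6, -5, -4, -3, -2, -1, 0}, so |A + A| = 7.
K = |A + A| / |A| = 7/4 (already in lowest terms) ≈ 1.7500.
Reference: AP of size 4 gives K = 7/4 ≈ 1.7500; a fully generic set of size 4 gives K ≈ 2.5000.

|A| = 4, |A + A| = 7, K = 7/4.


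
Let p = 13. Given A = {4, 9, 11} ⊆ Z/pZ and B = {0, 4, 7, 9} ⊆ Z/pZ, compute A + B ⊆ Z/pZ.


Work in Z/13Z: reduce every sum a + b modulo 13.
Enumerate all 12 pairs:
a = 4: 4+0=4, 4+4=8, 4+7=11, 4+9=0
a = 9: 9+0=9, 9+4=0, 9+7=3, 9+9=5
a = 11: 11+0=11, 11+4=2, 11+7=5, 11+9=7
Distinct residues collected: {0, 2, 3, 4, 5, 7, 8, 9, 11}
|A + B| = 9 (out of 13 total residues).

A + B = {0, 2, 3, 4, 5, 7, 8, 9, 11}


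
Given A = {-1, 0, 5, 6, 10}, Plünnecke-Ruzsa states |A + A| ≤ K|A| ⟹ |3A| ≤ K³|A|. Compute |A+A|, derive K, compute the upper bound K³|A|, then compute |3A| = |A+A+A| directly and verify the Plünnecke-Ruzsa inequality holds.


|A| = 5.
Step 1: Compute A + A by enumerating all 25 pairs.
A + A = {-2, -1, 0, 4, 5, 6, 9, 10, 11, 12, 15, 16, 20}, so |A + A| = 13.
Step 2: Doubling constant K = |A + A|/|A| = 13/5 = 13/5 ≈ 2.6000.
Step 3: Plünnecke-Ruzsa gives |3A| ≤ K³·|A| = (2.6000)³ · 5 ≈ 87.8800.
Step 4: Compute 3A = A + A + A directly by enumerating all triples (a,b,c) ∈ A³; |3A| = 25.
Step 5: Check 25 ≤ 87.8800? Yes ✓.

K = 13/5, Plünnecke-Ruzsa bound K³|A| ≈ 87.8800, |3A| = 25, inequality holds.
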